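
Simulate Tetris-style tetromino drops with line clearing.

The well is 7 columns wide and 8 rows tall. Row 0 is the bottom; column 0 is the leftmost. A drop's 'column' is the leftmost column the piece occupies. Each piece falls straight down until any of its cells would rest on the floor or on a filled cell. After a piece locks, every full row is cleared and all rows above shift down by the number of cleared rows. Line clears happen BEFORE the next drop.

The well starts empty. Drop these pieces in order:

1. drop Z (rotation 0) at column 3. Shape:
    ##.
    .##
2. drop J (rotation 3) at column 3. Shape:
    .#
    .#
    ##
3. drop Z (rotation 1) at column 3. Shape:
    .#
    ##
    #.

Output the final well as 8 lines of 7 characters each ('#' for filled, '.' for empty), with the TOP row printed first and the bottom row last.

Drop 1: Z rot0 at col 3 lands with bottom-row=0; cleared 0 line(s) (total 0); column heights now [0 0 0 2 2 1 0], max=2
Drop 2: J rot3 at col 3 lands with bottom-row=2; cleared 0 line(s) (total 0); column heights now [0 0 0 3 5 1 0], max=5
Drop 3: Z rot1 at col 3 lands with bottom-row=4; cleared 0 line(s) (total 0); column heights now [0 0 0 6 7 1 0], max=7

Answer: .......
....#..
...##..
...##..
....#..
...##..
...##..
....##.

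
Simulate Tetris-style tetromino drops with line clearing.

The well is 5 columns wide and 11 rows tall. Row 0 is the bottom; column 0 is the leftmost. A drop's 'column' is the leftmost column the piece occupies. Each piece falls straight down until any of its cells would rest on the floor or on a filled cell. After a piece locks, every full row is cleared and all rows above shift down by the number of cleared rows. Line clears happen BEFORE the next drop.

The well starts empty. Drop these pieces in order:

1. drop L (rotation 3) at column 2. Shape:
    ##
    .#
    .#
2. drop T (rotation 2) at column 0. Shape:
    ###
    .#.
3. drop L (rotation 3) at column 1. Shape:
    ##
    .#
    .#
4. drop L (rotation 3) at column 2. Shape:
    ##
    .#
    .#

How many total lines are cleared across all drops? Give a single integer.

Drop 1: L rot3 at col 2 lands with bottom-row=0; cleared 0 line(s) (total 0); column heights now [0 0 3 3 0], max=3
Drop 2: T rot2 at col 0 lands with bottom-row=2; cleared 0 line(s) (total 0); column heights now [4 4 4 3 0], max=4
Drop 3: L rot3 at col 1 lands with bottom-row=4; cleared 0 line(s) (total 0); column heights now [4 7 7 3 0], max=7
Drop 4: L rot3 at col 2 lands with bottom-row=5; cleared 0 line(s) (total 0); column heights now [4 7 8 8 0], max=8

Answer: 0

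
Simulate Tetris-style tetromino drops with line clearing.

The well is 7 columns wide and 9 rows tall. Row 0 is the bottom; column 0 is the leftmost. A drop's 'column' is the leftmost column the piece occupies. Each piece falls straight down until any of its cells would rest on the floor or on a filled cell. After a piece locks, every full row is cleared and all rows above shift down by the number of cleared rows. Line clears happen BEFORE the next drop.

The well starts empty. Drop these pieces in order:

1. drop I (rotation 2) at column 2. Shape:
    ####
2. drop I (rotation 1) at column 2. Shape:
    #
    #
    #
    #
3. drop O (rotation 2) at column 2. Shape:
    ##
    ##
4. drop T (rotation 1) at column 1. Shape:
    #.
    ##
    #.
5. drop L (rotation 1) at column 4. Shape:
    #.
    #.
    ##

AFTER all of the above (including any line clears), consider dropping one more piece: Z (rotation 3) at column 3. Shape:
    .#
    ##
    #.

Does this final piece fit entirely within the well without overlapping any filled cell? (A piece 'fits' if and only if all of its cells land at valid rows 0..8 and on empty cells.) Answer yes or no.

Drop 1: I rot2 at col 2 lands with bottom-row=0; cleared 0 line(s) (total 0); column heights now [0 0 1 1 1 1 0], max=1
Drop 2: I rot1 at col 2 lands with bottom-row=1; cleared 0 line(s) (total 0); column heights now [0 0 5 1 1 1 0], max=5
Drop 3: O rot2 at col 2 lands with bottom-row=5; cleared 0 line(s) (total 0); column heights now [0 0 7 7 1 1 0], max=7
Drop 4: T rot1 at col 1 lands with bottom-row=6; cleared 0 line(s) (total 0); column heights now [0 9 8 7 1 1 0], max=9
Drop 5: L rot1 at col 4 lands with bottom-row=1; cleared 0 line(s) (total 0); column heights now [0 9 8 7 4 2 0], max=9
Test piece Z rot3 at col 3 (width 2): heights before test = [0 9 8 7 4 2 0]; fits = False

Answer: no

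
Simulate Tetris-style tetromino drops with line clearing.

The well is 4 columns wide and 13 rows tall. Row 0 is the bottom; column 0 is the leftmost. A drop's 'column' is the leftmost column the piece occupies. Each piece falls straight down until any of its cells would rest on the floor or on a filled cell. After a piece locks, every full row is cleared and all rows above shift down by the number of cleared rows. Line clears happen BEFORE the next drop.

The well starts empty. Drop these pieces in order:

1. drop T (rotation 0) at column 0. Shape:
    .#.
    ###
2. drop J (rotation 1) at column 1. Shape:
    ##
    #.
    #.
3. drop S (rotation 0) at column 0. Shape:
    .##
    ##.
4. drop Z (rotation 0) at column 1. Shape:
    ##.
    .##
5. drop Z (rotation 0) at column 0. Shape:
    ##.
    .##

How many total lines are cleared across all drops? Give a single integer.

Drop 1: T rot0 at col 0 lands with bottom-row=0; cleared 0 line(s) (total 0); column heights now [1 2 1 0], max=2
Drop 2: J rot1 at col 1 lands with bottom-row=2; cleared 0 line(s) (total 0); column heights now [1 5 5 0], max=5
Drop 3: S rot0 at col 0 lands with bottom-row=5; cleared 0 line(s) (total 0); column heights now [6 7 7 0], max=7
Drop 4: Z rot0 at col 1 lands with bottom-row=7; cleared 0 line(s) (total 0); column heights now [6 9 9 8], max=9
Drop 5: Z rot0 at col 0 lands with bottom-row=9; cleared 0 line(s) (total 0); column heights now [11 11 10 8], max=11

Answer: 0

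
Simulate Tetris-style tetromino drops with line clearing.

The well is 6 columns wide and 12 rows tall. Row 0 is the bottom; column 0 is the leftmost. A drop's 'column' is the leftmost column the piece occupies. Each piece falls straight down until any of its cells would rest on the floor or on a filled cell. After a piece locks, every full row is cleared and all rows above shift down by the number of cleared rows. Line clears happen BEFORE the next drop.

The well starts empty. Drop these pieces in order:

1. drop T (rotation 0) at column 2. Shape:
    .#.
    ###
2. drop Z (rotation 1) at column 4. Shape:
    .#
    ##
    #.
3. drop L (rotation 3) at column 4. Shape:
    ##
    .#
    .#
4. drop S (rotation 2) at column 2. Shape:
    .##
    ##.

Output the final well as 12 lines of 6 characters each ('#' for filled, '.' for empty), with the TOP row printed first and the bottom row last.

Answer: ......
......
......
......
...##.
..####
.....#
.....#
.....#
....##
...##.
..###.

Derivation:
Drop 1: T rot0 at col 2 lands with bottom-row=0; cleared 0 line(s) (total 0); column heights now [0 0 1 2 1 0], max=2
Drop 2: Z rot1 at col 4 lands with bottom-row=1; cleared 0 line(s) (total 0); column heights now [0 0 1 2 3 4], max=4
Drop 3: L rot3 at col 4 lands with bottom-row=4; cleared 0 line(s) (total 0); column heights now [0 0 1 2 7 7], max=7
Drop 4: S rot2 at col 2 lands with bottom-row=6; cleared 0 line(s) (total 0); column heights now [0 0 7 8 8 7], max=8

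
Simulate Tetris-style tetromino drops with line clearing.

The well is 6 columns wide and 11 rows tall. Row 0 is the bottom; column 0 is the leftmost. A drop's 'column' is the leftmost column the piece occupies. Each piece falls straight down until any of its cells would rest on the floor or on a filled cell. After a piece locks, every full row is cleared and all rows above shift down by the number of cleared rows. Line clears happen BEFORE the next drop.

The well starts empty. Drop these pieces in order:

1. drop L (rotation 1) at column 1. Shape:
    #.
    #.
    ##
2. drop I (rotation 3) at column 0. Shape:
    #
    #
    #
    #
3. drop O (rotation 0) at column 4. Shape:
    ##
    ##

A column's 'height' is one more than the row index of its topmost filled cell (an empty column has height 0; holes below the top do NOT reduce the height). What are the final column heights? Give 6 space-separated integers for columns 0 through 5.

Answer: 4 3 1 0 2 2

Derivation:
Drop 1: L rot1 at col 1 lands with bottom-row=0; cleared 0 line(s) (total 0); column heights now [0 3 1 0 0 0], max=3
Drop 2: I rot3 at col 0 lands with bottom-row=0; cleared 0 line(s) (total 0); column heights now [4 3 1 0 0 0], max=4
Drop 3: O rot0 at col 4 lands with bottom-row=0; cleared 0 line(s) (total 0); column heights now [4 3 1 0 2 2], max=4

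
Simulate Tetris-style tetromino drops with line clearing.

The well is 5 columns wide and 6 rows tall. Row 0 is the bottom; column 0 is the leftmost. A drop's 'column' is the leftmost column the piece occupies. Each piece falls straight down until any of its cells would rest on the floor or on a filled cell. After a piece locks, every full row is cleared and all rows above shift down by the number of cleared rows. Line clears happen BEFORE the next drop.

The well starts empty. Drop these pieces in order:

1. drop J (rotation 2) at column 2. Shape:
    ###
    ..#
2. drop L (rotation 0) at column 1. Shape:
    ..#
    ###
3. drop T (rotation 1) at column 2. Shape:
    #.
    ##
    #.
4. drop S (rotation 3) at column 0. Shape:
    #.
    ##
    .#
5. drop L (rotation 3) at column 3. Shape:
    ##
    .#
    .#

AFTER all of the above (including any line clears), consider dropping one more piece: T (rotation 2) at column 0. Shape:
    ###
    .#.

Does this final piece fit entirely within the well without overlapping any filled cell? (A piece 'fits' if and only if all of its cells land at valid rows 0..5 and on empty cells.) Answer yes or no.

Answer: yes

Derivation:
Drop 1: J rot2 at col 2 lands with bottom-row=0; cleared 0 line(s) (total 0); column heights now [0 0 2 2 2], max=2
Drop 2: L rot0 at col 1 lands with bottom-row=2; cleared 0 line(s) (total 0); column heights now [0 3 3 4 2], max=4
Drop 3: T rot1 at col 2 lands with bottom-row=3; cleared 0 line(s) (total 0); column heights now [0 3 6 5 2], max=6
Drop 4: S rot3 at col 0 lands with bottom-row=3; cleared 0 line(s) (total 0); column heights now [6 5 6 5 2], max=6
Drop 5: L rot3 at col 3 lands with bottom-row=3; cleared 1 line(s) (total 1); column heights now [5 4 5 5 5], max=5
Test piece T rot2 at col 0 (width 3): heights before test = [5 4 5 5 5]; fits = True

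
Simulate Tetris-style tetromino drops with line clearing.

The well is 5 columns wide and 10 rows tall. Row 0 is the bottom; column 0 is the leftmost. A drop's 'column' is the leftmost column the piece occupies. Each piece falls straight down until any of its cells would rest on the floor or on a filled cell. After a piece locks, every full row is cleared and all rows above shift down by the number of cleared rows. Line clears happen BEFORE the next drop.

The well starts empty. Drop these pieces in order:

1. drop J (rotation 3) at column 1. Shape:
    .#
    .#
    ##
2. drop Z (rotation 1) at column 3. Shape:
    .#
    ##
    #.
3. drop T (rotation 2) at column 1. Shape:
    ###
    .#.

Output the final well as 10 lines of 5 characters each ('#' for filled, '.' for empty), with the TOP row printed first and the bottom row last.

Answer: .....
.....
.....
.....
.....
.###.
..#..
..#.#
..###
.###.

Derivation:
Drop 1: J rot3 at col 1 lands with bottom-row=0; cleared 0 line(s) (total 0); column heights now [0 1 3 0 0], max=3
Drop 2: Z rot1 at col 3 lands with bottom-row=0; cleared 0 line(s) (total 0); column heights now [0 1 3 2 3], max=3
Drop 3: T rot2 at col 1 lands with bottom-row=3; cleared 0 line(s) (total 0); column heights now [0 5 5 5 3], max=5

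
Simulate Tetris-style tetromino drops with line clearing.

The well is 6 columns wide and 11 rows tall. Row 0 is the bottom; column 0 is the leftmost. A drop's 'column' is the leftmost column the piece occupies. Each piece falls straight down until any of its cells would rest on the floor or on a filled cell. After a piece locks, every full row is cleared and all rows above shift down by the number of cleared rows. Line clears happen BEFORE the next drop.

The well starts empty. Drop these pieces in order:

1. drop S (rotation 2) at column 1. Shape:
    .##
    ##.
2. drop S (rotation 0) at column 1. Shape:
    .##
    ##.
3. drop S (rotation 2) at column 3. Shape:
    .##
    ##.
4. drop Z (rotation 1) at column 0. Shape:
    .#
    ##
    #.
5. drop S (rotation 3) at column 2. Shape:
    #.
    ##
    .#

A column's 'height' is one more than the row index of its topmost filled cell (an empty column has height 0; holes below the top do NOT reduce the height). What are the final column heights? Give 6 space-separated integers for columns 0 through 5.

Drop 1: S rot2 at col 1 lands with bottom-row=0; cleared 0 line(s) (total 0); column heights now [0 1 2 2 0 0], max=2
Drop 2: S rot0 at col 1 lands with bottom-row=2; cleared 0 line(s) (total 0); column heights now [0 3 4 4 0 0], max=4
Drop 3: S rot2 at col 3 lands with bottom-row=4; cleared 0 line(s) (total 0); column heights now [0 3 4 5 6 6], max=6
Drop 4: Z rot1 at col 0 lands with bottom-row=2; cleared 0 line(s) (total 0); column heights now [4 5 4 5 6 6], max=6
Drop 5: S rot3 at col 2 lands with bottom-row=5; cleared 0 line(s) (total 0); column heights now [4 5 8 7 6 6], max=8

Answer: 4 5 8 7 6 6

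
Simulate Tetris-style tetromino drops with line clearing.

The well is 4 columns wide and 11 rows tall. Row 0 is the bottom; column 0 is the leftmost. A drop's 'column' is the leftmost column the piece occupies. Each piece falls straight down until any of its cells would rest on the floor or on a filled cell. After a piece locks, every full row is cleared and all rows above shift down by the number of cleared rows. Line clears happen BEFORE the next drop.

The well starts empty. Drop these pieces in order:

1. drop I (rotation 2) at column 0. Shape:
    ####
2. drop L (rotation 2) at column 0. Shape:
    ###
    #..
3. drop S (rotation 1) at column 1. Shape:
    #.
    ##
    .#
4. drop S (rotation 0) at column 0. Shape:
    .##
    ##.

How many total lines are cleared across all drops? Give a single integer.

Drop 1: I rot2 at col 0 lands with bottom-row=0; cleared 1 line(s) (total 1); column heights now [0 0 0 0], max=0
Drop 2: L rot2 at col 0 lands with bottom-row=0; cleared 0 line(s) (total 1); column heights now [2 2 2 0], max=2
Drop 3: S rot1 at col 1 lands with bottom-row=2; cleared 0 line(s) (total 1); column heights now [2 5 4 0], max=5
Drop 4: S rot0 at col 0 lands with bottom-row=5; cleared 0 line(s) (total 1); column heights now [6 7 7 0], max=7

Answer: 1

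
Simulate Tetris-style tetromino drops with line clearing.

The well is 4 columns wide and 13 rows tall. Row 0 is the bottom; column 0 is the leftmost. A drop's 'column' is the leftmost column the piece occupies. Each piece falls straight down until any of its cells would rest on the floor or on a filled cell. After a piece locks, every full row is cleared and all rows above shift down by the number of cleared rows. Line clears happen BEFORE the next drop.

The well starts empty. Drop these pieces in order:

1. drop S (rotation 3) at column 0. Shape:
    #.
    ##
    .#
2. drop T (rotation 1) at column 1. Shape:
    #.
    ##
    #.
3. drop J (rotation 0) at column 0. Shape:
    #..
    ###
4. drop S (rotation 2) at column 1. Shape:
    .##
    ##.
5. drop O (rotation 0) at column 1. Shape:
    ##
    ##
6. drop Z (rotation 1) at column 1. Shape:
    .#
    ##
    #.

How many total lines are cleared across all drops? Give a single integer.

Answer: 0

Derivation:
Drop 1: S rot3 at col 0 lands with bottom-row=0; cleared 0 line(s) (total 0); column heights now [3 2 0 0], max=3
Drop 2: T rot1 at col 1 lands with bottom-row=2; cleared 0 line(s) (total 0); column heights now [3 5 4 0], max=5
Drop 3: J rot0 at col 0 lands with bottom-row=5; cleared 0 line(s) (total 0); column heights now [7 6 6 0], max=7
Drop 4: S rot2 at col 1 lands with bottom-row=6; cleared 0 line(s) (total 0); column heights now [7 7 8 8], max=8
Drop 5: O rot0 at col 1 lands with bottom-row=8; cleared 0 line(s) (total 0); column heights now [7 10 10 8], max=10
Drop 6: Z rot1 at col 1 lands with bottom-row=10; cleared 0 line(s) (total 0); column heights now [7 12 13 8], max=13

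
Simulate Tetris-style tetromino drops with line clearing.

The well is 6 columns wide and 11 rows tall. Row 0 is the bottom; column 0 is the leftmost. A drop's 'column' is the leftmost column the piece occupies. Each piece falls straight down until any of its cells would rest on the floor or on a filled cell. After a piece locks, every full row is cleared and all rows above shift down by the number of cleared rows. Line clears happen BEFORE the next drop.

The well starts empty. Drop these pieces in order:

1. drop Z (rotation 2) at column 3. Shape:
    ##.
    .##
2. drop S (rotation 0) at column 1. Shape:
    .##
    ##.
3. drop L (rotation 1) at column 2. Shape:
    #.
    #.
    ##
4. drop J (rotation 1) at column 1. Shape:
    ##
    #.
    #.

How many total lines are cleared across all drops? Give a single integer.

Drop 1: Z rot2 at col 3 lands with bottom-row=0; cleared 0 line(s) (total 0); column heights now [0 0 0 2 2 1], max=2
Drop 2: S rot0 at col 1 lands with bottom-row=1; cleared 0 line(s) (total 0); column heights now [0 2 3 3 2 1], max=3
Drop 3: L rot1 at col 2 lands with bottom-row=3; cleared 0 line(s) (total 0); column heights now [0 2 6 4 2 1], max=6
Drop 4: J rot1 at col 1 lands with bottom-row=4; cleared 0 line(s) (total 0); column heights now [0 7 7 4 2 1], max=7

Answer: 0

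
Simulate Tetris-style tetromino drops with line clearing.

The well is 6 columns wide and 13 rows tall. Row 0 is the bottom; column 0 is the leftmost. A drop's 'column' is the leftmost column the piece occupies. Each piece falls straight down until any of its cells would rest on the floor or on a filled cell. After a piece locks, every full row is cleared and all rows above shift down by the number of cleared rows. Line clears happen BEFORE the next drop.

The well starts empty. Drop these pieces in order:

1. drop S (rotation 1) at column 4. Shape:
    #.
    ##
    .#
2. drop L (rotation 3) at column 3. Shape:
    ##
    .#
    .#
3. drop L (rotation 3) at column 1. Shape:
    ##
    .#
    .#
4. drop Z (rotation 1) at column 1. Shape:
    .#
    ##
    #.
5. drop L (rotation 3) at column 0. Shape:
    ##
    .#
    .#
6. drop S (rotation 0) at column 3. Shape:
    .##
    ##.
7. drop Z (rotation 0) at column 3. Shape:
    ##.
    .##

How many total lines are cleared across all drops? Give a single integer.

Drop 1: S rot1 at col 4 lands with bottom-row=0; cleared 0 line(s) (total 0); column heights now [0 0 0 0 3 2], max=3
Drop 2: L rot3 at col 3 lands with bottom-row=3; cleared 0 line(s) (total 0); column heights now [0 0 0 6 6 2], max=6
Drop 3: L rot3 at col 1 lands with bottom-row=0; cleared 0 line(s) (total 0); column heights now [0 3 3 6 6 2], max=6
Drop 4: Z rot1 at col 1 lands with bottom-row=3; cleared 0 line(s) (total 0); column heights now [0 5 6 6 6 2], max=6
Drop 5: L rot3 at col 0 lands with bottom-row=5; cleared 0 line(s) (total 0); column heights now [8 8 6 6 6 2], max=8
Drop 6: S rot0 at col 3 lands with bottom-row=6; cleared 0 line(s) (total 0); column heights now [8 8 6 7 8 8], max=8
Drop 7: Z rot0 at col 3 lands with bottom-row=8; cleared 0 line(s) (total 0); column heights now [8 8 6 10 10 9], max=10

Answer: 0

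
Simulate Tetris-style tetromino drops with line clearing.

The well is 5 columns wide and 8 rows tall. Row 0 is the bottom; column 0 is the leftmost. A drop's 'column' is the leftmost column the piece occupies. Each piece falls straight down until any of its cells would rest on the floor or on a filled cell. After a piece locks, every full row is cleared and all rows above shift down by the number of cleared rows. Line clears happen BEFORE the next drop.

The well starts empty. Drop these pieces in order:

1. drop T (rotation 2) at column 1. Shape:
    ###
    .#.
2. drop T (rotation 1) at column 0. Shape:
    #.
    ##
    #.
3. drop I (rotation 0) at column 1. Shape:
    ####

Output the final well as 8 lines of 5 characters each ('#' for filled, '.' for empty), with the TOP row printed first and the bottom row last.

Drop 1: T rot2 at col 1 lands with bottom-row=0; cleared 0 line(s) (total 0); column heights now [0 2 2 2 0], max=2
Drop 2: T rot1 at col 0 lands with bottom-row=1; cleared 0 line(s) (total 0); column heights now [4 3 2 2 0], max=4
Drop 3: I rot0 at col 1 lands with bottom-row=3; cleared 1 line(s) (total 1); column heights now [3 3 2 2 0], max=3

Answer: .....
.....
.....
.....
.....
##...
####.
..#..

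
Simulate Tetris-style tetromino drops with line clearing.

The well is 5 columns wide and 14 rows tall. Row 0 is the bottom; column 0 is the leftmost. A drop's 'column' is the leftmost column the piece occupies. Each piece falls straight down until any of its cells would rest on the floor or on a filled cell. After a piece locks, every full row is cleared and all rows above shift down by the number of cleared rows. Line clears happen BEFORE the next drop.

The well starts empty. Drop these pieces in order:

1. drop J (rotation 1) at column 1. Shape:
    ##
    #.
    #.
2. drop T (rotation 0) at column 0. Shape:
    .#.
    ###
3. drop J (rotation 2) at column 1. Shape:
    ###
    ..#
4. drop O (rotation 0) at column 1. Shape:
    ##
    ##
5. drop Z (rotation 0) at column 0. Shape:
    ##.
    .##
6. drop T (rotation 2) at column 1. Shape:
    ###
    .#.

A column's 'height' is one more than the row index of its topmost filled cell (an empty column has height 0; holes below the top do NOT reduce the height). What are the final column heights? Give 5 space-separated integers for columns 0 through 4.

Answer: 10 11 11 11 0

Derivation:
Drop 1: J rot1 at col 1 lands with bottom-row=0; cleared 0 line(s) (total 0); column heights now [0 3 3 0 0], max=3
Drop 2: T rot0 at col 0 lands with bottom-row=3; cleared 0 line(s) (total 0); column heights now [4 5 4 0 0], max=5
Drop 3: J rot2 at col 1 lands with bottom-row=4; cleared 0 line(s) (total 0); column heights now [4 6 6 6 0], max=6
Drop 4: O rot0 at col 1 lands with bottom-row=6; cleared 0 line(s) (total 0); column heights now [4 8 8 6 0], max=8
Drop 5: Z rot0 at col 0 lands with bottom-row=8; cleared 0 line(s) (total 0); column heights now [10 10 9 6 0], max=10
Drop 6: T rot2 at col 1 lands with bottom-row=9; cleared 0 line(s) (total 0); column heights now [10 11 11 11 0], max=11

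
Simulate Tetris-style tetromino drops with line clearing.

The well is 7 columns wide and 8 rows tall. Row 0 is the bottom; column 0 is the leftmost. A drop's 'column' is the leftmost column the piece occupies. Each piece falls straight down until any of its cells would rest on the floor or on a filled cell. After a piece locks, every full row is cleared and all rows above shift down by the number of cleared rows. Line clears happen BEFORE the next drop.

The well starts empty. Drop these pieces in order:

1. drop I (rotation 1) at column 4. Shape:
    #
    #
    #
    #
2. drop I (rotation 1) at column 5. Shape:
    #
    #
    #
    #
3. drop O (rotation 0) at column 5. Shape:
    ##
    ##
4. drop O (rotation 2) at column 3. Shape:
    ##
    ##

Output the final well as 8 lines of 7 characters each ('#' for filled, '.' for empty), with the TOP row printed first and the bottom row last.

Answer: .......
.......
...####
...####
....##.
....##.
....##.
....##.

Derivation:
Drop 1: I rot1 at col 4 lands with bottom-row=0; cleared 0 line(s) (total 0); column heights now [0 0 0 0 4 0 0], max=4
Drop 2: I rot1 at col 5 lands with bottom-row=0; cleared 0 line(s) (total 0); column heights now [0 0 0 0 4 4 0], max=4
Drop 3: O rot0 at col 5 lands with bottom-row=4; cleared 0 line(s) (total 0); column heights now [0 0 0 0 4 6 6], max=6
Drop 4: O rot2 at col 3 lands with bottom-row=4; cleared 0 line(s) (total 0); column heights now [0 0 0 6 6 6 6], max=6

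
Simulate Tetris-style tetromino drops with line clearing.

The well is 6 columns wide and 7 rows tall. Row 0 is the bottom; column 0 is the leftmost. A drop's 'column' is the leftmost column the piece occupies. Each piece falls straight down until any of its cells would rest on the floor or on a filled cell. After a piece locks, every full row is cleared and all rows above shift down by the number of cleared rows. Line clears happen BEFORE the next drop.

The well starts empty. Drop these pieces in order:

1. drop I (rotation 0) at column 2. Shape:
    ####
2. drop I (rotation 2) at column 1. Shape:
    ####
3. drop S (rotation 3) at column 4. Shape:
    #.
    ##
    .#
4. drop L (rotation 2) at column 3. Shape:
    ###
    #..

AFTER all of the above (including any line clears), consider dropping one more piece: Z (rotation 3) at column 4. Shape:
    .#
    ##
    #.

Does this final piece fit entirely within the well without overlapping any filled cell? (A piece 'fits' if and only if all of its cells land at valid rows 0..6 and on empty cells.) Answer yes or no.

Answer: no

Derivation:
Drop 1: I rot0 at col 2 lands with bottom-row=0; cleared 0 line(s) (total 0); column heights now [0 0 1 1 1 1], max=1
Drop 2: I rot2 at col 1 lands with bottom-row=1; cleared 0 line(s) (total 0); column heights now [0 2 2 2 2 1], max=2
Drop 3: S rot3 at col 4 lands with bottom-row=1; cleared 0 line(s) (total 0); column heights now [0 2 2 2 4 3], max=4
Drop 4: L rot2 at col 3 lands with bottom-row=3; cleared 0 line(s) (total 0); column heights now [0 2 2 5 5 5], max=5
Test piece Z rot3 at col 4 (width 2): heights before test = [0 2 2 5 5 5]; fits = False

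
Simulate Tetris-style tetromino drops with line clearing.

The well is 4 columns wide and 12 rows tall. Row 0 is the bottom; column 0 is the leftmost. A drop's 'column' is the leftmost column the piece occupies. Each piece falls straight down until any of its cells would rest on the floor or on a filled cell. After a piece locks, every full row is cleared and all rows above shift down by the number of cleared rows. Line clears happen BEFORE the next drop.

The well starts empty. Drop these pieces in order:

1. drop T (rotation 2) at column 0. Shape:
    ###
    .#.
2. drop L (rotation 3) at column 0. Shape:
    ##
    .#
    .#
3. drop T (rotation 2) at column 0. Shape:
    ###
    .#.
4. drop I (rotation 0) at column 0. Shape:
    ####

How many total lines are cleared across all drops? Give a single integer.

Answer: 1

Derivation:
Drop 1: T rot2 at col 0 lands with bottom-row=0; cleared 0 line(s) (total 0); column heights now [2 2 2 0], max=2
Drop 2: L rot3 at col 0 lands with bottom-row=2; cleared 0 line(s) (total 0); column heights now [5 5 2 0], max=5
Drop 3: T rot2 at col 0 lands with bottom-row=5; cleared 0 line(s) (total 0); column heights now [7 7 7 0], max=7
Drop 4: I rot0 at col 0 lands with bottom-row=7; cleared 1 line(s) (total 1); column heights now [7 7 7 0], max=7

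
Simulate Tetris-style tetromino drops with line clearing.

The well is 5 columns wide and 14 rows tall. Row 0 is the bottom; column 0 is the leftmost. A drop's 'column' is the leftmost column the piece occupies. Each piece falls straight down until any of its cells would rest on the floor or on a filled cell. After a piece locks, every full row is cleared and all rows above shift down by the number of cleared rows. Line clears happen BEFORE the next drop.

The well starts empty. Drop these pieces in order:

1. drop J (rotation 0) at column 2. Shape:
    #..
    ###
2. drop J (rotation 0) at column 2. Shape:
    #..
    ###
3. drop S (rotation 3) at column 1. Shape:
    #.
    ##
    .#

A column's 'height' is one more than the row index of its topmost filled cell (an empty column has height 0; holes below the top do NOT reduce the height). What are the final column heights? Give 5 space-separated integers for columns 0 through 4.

Answer: 0 7 6 3 3

Derivation:
Drop 1: J rot0 at col 2 lands with bottom-row=0; cleared 0 line(s) (total 0); column heights now [0 0 2 1 1], max=2
Drop 2: J rot0 at col 2 lands with bottom-row=2; cleared 0 line(s) (total 0); column heights now [0 0 4 3 3], max=4
Drop 3: S rot3 at col 1 lands with bottom-row=4; cleared 0 line(s) (total 0); column heights now [0 7 6 3 3], max=7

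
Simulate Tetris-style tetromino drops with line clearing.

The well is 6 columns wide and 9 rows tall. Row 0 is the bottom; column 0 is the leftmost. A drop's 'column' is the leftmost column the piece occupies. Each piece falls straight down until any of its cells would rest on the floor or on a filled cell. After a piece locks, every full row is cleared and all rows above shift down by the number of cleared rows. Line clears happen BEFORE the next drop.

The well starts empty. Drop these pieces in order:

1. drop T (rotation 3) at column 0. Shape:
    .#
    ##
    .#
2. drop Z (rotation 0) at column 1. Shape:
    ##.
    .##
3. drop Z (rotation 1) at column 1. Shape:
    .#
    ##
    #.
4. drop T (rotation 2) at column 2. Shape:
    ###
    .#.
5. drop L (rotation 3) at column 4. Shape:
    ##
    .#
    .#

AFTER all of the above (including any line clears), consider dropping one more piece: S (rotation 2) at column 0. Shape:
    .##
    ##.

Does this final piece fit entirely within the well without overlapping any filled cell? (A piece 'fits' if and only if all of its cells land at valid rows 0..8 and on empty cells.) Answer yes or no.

Answer: yes

Derivation:
Drop 1: T rot3 at col 0 lands with bottom-row=0; cleared 0 line(s) (total 0); column heights now [2 3 0 0 0 0], max=3
Drop 2: Z rot0 at col 1 lands with bottom-row=2; cleared 0 line(s) (total 0); column heights now [2 4 4 3 0 0], max=4
Drop 3: Z rot1 at col 1 lands with bottom-row=4; cleared 0 line(s) (total 0); column heights now [2 6 7 3 0 0], max=7
Drop 4: T rot2 at col 2 lands with bottom-row=6; cleared 0 line(s) (total 0); column heights now [2 6 8 8 8 0], max=8
Drop 5: L rot3 at col 4 lands with bottom-row=6; cleared 0 line(s) (total 0); column heights now [2 6 8 8 9 9], max=9
Test piece S rot2 at col 0 (width 3): heights before test = [2 6 8 8 9 9]; fits = True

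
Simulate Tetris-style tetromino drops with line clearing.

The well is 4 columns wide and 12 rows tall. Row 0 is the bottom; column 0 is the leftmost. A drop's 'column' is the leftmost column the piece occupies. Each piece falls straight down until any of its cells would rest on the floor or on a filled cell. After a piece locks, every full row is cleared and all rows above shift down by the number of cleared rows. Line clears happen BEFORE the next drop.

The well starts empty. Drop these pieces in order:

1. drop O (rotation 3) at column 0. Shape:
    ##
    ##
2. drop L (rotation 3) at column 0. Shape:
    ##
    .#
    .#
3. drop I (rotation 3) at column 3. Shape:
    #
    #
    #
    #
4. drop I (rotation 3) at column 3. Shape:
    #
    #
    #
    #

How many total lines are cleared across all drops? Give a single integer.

Answer: 0

Derivation:
Drop 1: O rot3 at col 0 lands with bottom-row=0; cleared 0 line(s) (total 0); column heights now [2 2 0 0], max=2
Drop 2: L rot3 at col 0 lands with bottom-row=2; cleared 0 line(s) (total 0); column heights now [5 5 0 0], max=5
Drop 3: I rot3 at col 3 lands with bottom-row=0; cleared 0 line(s) (total 0); column heights now [5 5 0 4], max=5
Drop 4: I rot3 at col 3 lands with bottom-row=4; cleared 0 line(s) (total 0); column heights now [5 5 0 8], max=8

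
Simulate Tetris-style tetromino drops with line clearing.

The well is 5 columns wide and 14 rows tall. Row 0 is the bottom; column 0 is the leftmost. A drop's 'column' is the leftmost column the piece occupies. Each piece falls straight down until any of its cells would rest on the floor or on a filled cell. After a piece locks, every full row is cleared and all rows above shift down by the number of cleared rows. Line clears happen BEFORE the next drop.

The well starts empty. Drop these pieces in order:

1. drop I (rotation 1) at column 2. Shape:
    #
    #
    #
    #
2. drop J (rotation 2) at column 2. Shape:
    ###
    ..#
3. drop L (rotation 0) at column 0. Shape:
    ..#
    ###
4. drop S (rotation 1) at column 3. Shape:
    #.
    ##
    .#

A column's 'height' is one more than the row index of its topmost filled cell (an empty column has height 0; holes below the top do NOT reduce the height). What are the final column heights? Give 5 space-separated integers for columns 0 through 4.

Answer: 6 6 7 8 7

Derivation:
Drop 1: I rot1 at col 2 lands with bottom-row=0; cleared 0 line(s) (total 0); column heights now [0 0 4 0 0], max=4
Drop 2: J rot2 at col 2 lands with bottom-row=3; cleared 0 line(s) (total 0); column heights now [0 0 5 5 5], max=5
Drop 3: L rot0 at col 0 lands with bottom-row=5; cleared 0 line(s) (total 0); column heights now [6 6 7 5 5], max=7
Drop 4: S rot1 at col 3 lands with bottom-row=5; cleared 0 line(s) (total 0); column heights now [6 6 7 8 7], max=8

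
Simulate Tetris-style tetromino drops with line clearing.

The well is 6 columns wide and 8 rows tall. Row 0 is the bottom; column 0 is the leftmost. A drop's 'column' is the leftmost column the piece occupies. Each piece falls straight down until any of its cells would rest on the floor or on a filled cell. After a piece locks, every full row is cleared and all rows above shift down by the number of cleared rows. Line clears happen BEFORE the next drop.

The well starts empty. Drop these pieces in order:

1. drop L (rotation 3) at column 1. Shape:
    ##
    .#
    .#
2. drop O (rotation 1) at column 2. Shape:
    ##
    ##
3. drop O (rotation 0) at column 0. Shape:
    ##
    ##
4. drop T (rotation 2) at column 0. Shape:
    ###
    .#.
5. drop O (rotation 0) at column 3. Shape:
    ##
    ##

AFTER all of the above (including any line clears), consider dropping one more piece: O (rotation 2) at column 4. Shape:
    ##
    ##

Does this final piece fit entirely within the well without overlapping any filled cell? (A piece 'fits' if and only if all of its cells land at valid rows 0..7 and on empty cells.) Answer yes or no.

Answer: no

Derivation:
Drop 1: L rot3 at col 1 lands with bottom-row=0; cleared 0 line(s) (total 0); column heights now [0 3 3 0 0 0], max=3
Drop 2: O rot1 at col 2 lands with bottom-row=3; cleared 0 line(s) (total 0); column heights now [0 3 5 5 0 0], max=5
Drop 3: O rot0 at col 0 lands with bottom-row=3; cleared 0 line(s) (total 0); column heights now [5 5 5 5 0 0], max=5
Drop 4: T rot2 at col 0 lands with bottom-row=5; cleared 0 line(s) (total 0); column heights now [7 7 7 5 0 0], max=7
Drop 5: O rot0 at col 3 lands with bottom-row=5; cleared 0 line(s) (total 0); column heights now [7 7 7 7 7 0], max=7
Test piece O rot2 at col 4 (width 2): heights before test = [7 7 7 7 7 0]; fits = False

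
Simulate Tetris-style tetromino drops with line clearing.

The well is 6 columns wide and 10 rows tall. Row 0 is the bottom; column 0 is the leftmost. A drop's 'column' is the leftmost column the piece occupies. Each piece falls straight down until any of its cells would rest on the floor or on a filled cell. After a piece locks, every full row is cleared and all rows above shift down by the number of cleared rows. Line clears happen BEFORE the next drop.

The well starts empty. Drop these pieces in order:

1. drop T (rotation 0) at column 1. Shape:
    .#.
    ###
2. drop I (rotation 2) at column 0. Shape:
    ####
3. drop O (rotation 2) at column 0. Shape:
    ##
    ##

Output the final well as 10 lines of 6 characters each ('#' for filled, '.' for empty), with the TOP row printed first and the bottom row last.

Answer: ......
......
......
......
......
##....
##....
####..
..#...
.###..

Derivation:
Drop 1: T rot0 at col 1 lands with bottom-row=0; cleared 0 line(s) (total 0); column heights now [0 1 2 1 0 0], max=2
Drop 2: I rot2 at col 0 lands with bottom-row=2; cleared 0 line(s) (total 0); column heights now [3 3 3 3 0 0], max=3
Drop 3: O rot2 at col 0 lands with bottom-row=3; cleared 0 line(s) (total 0); column heights now [5 5 3 3 0 0], max=5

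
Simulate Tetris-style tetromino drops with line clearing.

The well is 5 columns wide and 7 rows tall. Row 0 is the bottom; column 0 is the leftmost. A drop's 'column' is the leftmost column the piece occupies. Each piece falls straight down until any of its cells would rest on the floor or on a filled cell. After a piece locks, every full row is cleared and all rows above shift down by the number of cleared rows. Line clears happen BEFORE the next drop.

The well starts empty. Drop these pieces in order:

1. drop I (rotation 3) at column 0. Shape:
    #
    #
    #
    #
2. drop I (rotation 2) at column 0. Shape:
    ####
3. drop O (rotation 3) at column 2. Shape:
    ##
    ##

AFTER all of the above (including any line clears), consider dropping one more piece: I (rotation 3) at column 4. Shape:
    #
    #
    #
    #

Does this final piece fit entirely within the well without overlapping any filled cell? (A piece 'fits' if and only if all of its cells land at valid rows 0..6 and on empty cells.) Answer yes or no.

Drop 1: I rot3 at col 0 lands with bottom-row=0; cleared 0 line(s) (total 0); column heights now [4 0 0 0 0], max=4
Drop 2: I rot2 at col 0 lands with bottom-row=4; cleared 0 line(s) (total 0); column heights now [5 5 5 5 0], max=5
Drop 3: O rot3 at col 2 lands with bottom-row=5; cleared 0 line(s) (total 0); column heights now [5 5 7 7 0], max=7
Test piece I rot3 at col 4 (width 1): heights before test = [5 5 7 7 0]; fits = True

Answer: yes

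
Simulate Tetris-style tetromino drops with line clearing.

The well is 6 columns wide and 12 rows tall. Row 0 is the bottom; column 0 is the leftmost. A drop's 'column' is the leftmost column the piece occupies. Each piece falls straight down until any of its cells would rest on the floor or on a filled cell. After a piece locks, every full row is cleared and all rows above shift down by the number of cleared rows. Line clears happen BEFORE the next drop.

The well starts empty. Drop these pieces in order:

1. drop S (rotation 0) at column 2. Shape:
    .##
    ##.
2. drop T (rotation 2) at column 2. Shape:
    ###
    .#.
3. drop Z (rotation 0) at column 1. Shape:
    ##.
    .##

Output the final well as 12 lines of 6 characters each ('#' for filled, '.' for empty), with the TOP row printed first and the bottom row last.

Drop 1: S rot0 at col 2 lands with bottom-row=0; cleared 0 line(s) (total 0); column heights now [0 0 1 2 2 0], max=2
Drop 2: T rot2 at col 2 lands with bottom-row=2; cleared 0 line(s) (total 0); column heights now [0 0 4 4 4 0], max=4
Drop 3: Z rot0 at col 1 lands with bottom-row=4; cleared 0 line(s) (total 0); column heights now [0 6 6 5 4 0], max=6

Answer: ......
......
......
......
......
......
.##...
..##..
..###.
...#..
...##.
..##..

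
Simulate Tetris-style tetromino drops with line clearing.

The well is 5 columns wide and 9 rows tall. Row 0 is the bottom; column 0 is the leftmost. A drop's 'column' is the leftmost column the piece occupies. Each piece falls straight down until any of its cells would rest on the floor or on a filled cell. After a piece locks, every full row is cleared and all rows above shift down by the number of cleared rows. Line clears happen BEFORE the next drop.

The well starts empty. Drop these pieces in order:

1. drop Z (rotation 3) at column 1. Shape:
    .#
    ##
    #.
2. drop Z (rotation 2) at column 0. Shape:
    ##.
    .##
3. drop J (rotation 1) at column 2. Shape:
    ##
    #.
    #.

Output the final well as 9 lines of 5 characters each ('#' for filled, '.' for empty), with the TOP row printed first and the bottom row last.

Answer: .....
.....
..##.
..#..
###..
.##..
..#..
.##..
.#...

Derivation:
Drop 1: Z rot3 at col 1 lands with bottom-row=0; cleared 0 line(s) (total 0); column heights now [0 2 3 0 0], max=3
Drop 2: Z rot2 at col 0 lands with bottom-row=3; cleared 0 line(s) (total 0); column heights now [5 5 4 0 0], max=5
Drop 3: J rot1 at col 2 lands with bottom-row=4; cleared 0 line(s) (total 0); column heights now [5 5 7 7 0], max=7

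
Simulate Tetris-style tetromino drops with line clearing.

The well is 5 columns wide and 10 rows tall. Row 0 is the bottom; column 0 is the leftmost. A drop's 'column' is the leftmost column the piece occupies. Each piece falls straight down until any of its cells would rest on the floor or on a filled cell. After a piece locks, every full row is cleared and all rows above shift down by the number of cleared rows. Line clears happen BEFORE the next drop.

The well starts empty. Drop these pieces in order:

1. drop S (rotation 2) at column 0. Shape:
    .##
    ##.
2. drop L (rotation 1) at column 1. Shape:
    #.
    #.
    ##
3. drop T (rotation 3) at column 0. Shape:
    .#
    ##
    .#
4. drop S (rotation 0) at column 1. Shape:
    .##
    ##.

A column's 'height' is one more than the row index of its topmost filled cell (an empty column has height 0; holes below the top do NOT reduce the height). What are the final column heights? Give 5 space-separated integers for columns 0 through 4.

Drop 1: S rot2 at col 0 lands with bottom-row=0; cleared 0 line(s) (total 0); column heights now [1 2 2 0 0], max=2
Drop 2: L rot1 at col 1 lands with bottom-row=2; cleared 0 line(s) (total 0); column heights now [1 5 3 0 0], max=5
Drop 3: T rot3 at col 0 lands with bottom-row=5; cleared 0 line(s) (total 0); column heights now [7 8 3 0 0], max=8
Drop 4: S rot0 at col 1 lands with bottom-row=8; cleared 0 line(s) (total 0); column heights now [7 9 10 10 0], max=10

Answer: 7 9 10 10 0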